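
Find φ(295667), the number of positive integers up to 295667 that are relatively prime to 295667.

Factor: 295667 = 37 · 61 · 131.
φ(295667) = (37−1) · (61−1) · (131−1) = 36 · 60 · 130 = 280800.

280800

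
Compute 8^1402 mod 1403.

430

8^1 ≡ 8 (mod 1403)
8^2 ≡ 8^2 = 64 ≡ 64 (mod 1403)
8^4 ≡ 64^2 = 4096 ≡ 1290 (mod 1403)
8^8 ≡ 1290^2 = 1664100 ≡ 142 (mod 1403)
8^16 ≡ 142^2 = 20164 ≡ 522 (mod 1403)
8^32 ≡ 522^2 = 272484 ≡ 302 (mod 1403)
8^64 ≡ 302^2 = 91204 ≡ 9 (mod 1403)
8^128 ≡ 9^2 = 81 ≡ 81 (mod 1403)
8^256 ≡ 81^2 = 6561 ≡ 949 (mod 1403)
8^512 ≡ 949^2 = 900601 ≡ 1278 (mod 1403)
8^1024 ≡ 1278^2 = 1633284 ≡ 192 (mod 1403)
1402 = 1024 + 256 + 64 + 32 + 16 + 8 + 2 in binary powers of 2.
So 8^1402 ≡ 192 · 949 · 9 · 302 · 522 · 142 · 64 ≡ 430 (mod 1403).
Since 430 ≠ 1, base 8 is a Fermat witness: 1403 is composite.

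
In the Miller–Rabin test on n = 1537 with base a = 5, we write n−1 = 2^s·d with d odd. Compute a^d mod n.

125

1537 − 1 = 1536 = 2^9 · 3, so d = 3.
5^1 ≡ 5 (mod 1537)
5^2 ≡ 5^2 = 25 ≡ 25 (mod 1537)
3 = 2 + 1 in binary powers of 2.
So 5^3 ≡ 25 · 5 ≡ 125 (mod 1537).
Squaring chain: 125 → 255 → 471 → 513 → 342 → 152 → 49 → 864 → 1051; never reaches −1, so base 5 is a Miller–Rabin witness that 1537 is composite.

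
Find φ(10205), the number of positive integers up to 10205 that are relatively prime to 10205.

Factor: 10205 = 5 · 13 · 157.
φ(10205) = (5−1) · (13−1) · (157−1) = 4 · 12 · 156 = 7488.

7488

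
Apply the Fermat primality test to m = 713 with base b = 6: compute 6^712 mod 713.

6^1 ≡ 6 (mod 713)
6^2 ≡ 6^2 = 36 ≡ 36 (mod 713)
6^4 ≡ 36^2 = 1296 ≡ 583 (mod 713)
6^8 ≡ 583^2 = 339889 ≡ 501 (mod 713)
6^16 ≡ 501^2 = 251001 ≡ 25 (mod 713)
6^32 ≡ 25^2 = 625 ≡ 625 (mod 713)
6^64 ≡ 625^2 = 390625 ≡ 614 (mod 713)
6^128 ≡ 614^2 = 376996 ≡ 532 (mod 713)
6^256 ≡ 532^2 = 283024 ≡ 676 (mod 713)
6^512 ≡ 676^2 = 456976 ≡ 656 (mod 713)
712 = 512 + 128 + 64 + 8 in binary powers of 2.
So 6^712 ≡ 656 · 532 · 614 · 501 ≡ 87 (mod 713).
Since 87 ≠ 1, base 6 is a Fermat witness: 713 is composite.

87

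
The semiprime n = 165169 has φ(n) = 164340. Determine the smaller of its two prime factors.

φ(n) = (p−1)(q−1) = n − (p+q) + 1, so p + q = 165169 − 164340 + 1 = 830.
p and q are the roots of t² − 830t + 165169 = 0.
Discriminant: 830² − 4·165169 = 688900 − 660676 = 28224; √28224 = 168.
q = (830 − 168)/2 = 331, p = (830 + 168)/2 = 499.
Check: 331 · 499 = 165169.

331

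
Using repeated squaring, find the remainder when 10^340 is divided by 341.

67

10^1 ≡ 10 (mod 341)
10^2 ≡ 10^2 = 100 ≡ 100 (mod 341)
10^4 ≡ 100^2 = 10000 ≡ 111 (mod 341)
10^8 ≡ 111^2 = 12321 ≡ 45 (mod 341)
10^16 ≡ 45^2 = 2025 ≡ 320 (mod 341)
10^32 ≡ 320^2 = 102400 ≡ 100 (mod 341)
10^64 ≡ 100^2 = 10000 ≡ 111 (mod 341)
10^128 ≡ 111^2 = 12321 ≡ 45 (mod 341)
10^256 ≡ 45^2 = 2025 ≡ 320 (mod 341)
340 = 256 + 64 + 16 + 4 in binary powers of 2.
So 10^340 ≡ 320 · 111 · 320 · 111 ≡ 67 (mod 341).
Since 67 ≠ 1, base 10 is a Fermat witness: 341 is composite.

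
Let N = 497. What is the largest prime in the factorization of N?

497 = 7 · 71
71 is prime.
So 497 = 7 · 71; the largest prime factor is 71.

71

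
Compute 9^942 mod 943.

901

9^1 ≡ 9 (mod 943)
9^2 ≡ 9^2 = 81 ≡ 81 (mod 943)
9^4 ≡ 81^2 = 6561 ≡ 903 (mod 943)
9^8 ≡ 903^2 = 815409 ≡ 657 (mod 943)
9^16 ≡ 657^2 = 431649 ≡ 698 (mod 943)
9^32 ≡ 698^2 = 487204 ≡ 616 (mod 943)
9^64 ≡ 616^2 = 379456 ≡ 370 (mod 943)
9^128 ≡ 370^2 = 136900 ≡ 165 (mod 943)
9^256 ≡ 165^2 = 27225 ≡ 821 (mod 943)
9^512 ≡ 821^2 = 674041 ≡ 739 (mod 943)
942 = 512 + 256 + 128 + 32 + 8 + 4 + 2 in binary powers of 2.
So 9^942 ≡ 739 · 821 · 165 · 616 · 657 · 903 · 81 ≡ 901 (mod 943).
Since 901 ≠ 1, base 9 is a Fermat witness: 943 is composite.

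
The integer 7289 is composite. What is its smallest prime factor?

37

7289 is odd.
Digit sum 26, not divisible by 3.
Ends in 9: not divisible by 5.
7: 7289 = 7·1041 + 2
11: 7289 = 11·662 + 7
13: 7289 = 13·560 + 9
17: 7289 = 17·428 + 13
19: 7289 = 19·383 + 12
23: 7289 = 23·316 + 21
29: 7289 = 29·251 + 10
31: 7289 = 31·235 + 4
37: 7289 = 37·197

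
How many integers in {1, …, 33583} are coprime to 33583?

29400

Factor: 33583 = 11 · 43 · 71.
φ(33583) = (11−1) · (43−1) · (71−1) = 10 · 42 · 70 = 29400.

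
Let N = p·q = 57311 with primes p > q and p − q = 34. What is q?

223

Since p = q + 34, we have 57311 = q(q + 34), so q² + 34q − 57311 = 0.
Discriminant: 34² + 4·57311 = 1156 + 229244 = 230400; √230400 = 480.
q = (−34 + 480)/2 = 223, and p = q + 34 = 257.
Check: 223 · 257 = 57311.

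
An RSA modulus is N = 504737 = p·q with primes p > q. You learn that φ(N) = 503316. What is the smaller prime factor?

683

φ(n) = (p−1)(q−1) = n − (p+q) + 1, so p + q = 504737 − 503316 + 1 = 1422.
p and q are the roots of t² − 1422t + 504737 = 0.
Discriminant: 1422² − 4·504737 = 2022084 − 2018948 = 3136; √3136 = 56.
q = (1422 − 56)/2 = 683, p = (1422 + 56)/2 = 739.
Check: 683 · 739 = 504737.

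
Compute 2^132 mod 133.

64

2^1 ≡ 2 (mod 133)
2^2 ≡ 2^2 = 4 ≡ 4 (mod 133)
2^4 ≡ 4^2 = 16 ≡ 16 (mod 133)
2^8 ≡ 16^2 = 256 ≡ 123 (mod 133)
2^16 ≡ 123^2 = 15129 ≡ 100 (mod 133)
2^32 ≡ 100^2 = 10000 ≡ 25 (mod 133)
2^64 ≡ 25^2 = 625 ≡ 93 (mod 133)
2^128 ≡ 93^2 = 8649 ≡ 4 (mod 133)
132 = 128 + 4 in binary powers of 2.
So 2^132 ≡ 4 · 16 ≡ 64 (mod 133).
Since 64 ≠ 1, base 2 is a Fermat witness: 133 is composite.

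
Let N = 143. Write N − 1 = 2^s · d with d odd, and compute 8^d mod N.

143 − 1 = 142 = 2^1 · 71, so d = 71.
8^1 ≡ 8 (mod 143)
8^2 ≡ 8^2 = 64 ≡ 64 (mod 143)
8^4 ≡ 64^2 = 4096 ≡ 92 (mod 143)
8^8 ≡ 92^2 = 8464 ≡ 27 (mod 143)
8^16 ≡ 27^2 = 729 ≡ 14 (mod 143)
8^32 ≡ 14^2 = 196 ≡ 53 (mod 143)
8^64 ≡ 53^2 = 2809 ≡ 92 (mod 143)
71 = 64 + 4 + 2 + 1 in binary powers of 2.
So 8^71 ≡ 92 · 92 · 64 · 8 ≡ 96 (mod 143).
Squaring chain: 96; never reaches −1, so base 8 is a Miller–Rabin witness that 143 is composite.

96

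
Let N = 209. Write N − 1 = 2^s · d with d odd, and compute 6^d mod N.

209 − 1 = 208 = 2^4 · 13, so d = 13.
6^1 ≡ 6 (mod 209)
6^2 ≡ 6^2 = 36 ≡ 36 (mod 209)
6^4 ≡ 36^2 = 1296 ≡ 42 (mod 209)
6^8 ≡ 42^2 = 1764 ≡ 92 (mod 209)
13 = 8 + 4 + 1 in binary powers of 2.
So 6^13 ≡ 92 · 42 · 6 ≡ 194 (mod 209).
Squaring chain: 194 → 16 → 47 → 119; never reaches −1, so base 6 is a Miller–Rabin witness that 209 is composite.

194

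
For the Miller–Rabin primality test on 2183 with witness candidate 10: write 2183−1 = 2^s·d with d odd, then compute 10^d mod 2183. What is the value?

2183 − 1 = 2182 = 2^1 · 1091, so d = 1091.
10^1 ≡ 10 (mod 2183)
10^2 ≡ 10^2 = 100 ≡ 100 (mod 2183)
10^4 ≡ 100^2 = 10000 ≡ 1268 (mod 2183)
10^8 ≡ 1268^2 = 1607824 ≡ 1136 (mod 2183)
10^16 ≡ 1136^2 = 1290496 ≡ 343 (mod 2183)
10^32 ≡ 343^2 = 117649 ≡ 1950 (mod 2183)
10^64 ≡ 1950^2 = 3802500 ≡ 1897 (mod 2183)
10^128 ≡ 1897^2 = 3598609 ≡ 1025 (mod 2183)
10^256 ≡ 1025^2 = 1050625 ≡ 602 (mod 2183)
10^512 ≡ 602^2 = 362404 ≡ 26 (mod 2183)
10^1024 ≡ 26^2 = 676 ≡ 676 (mod 2183)
1091 = 1024 + 64 + 2 + 1 in binary powers of 2.
So 10^1091 ≡ 676 · 1897 · 100 · 10 ≡ 1395 (mod 2183).
Squaring chain: 1395; never reaches −1, so base 10 is a Miller–Rabin witness that 2183 is composite.

1395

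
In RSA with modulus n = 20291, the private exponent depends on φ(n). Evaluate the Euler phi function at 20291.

Factor: 20291 = 103 · 197.
φ(20291) = (103−1) · (197−1) = 102 · 196 = 19992.

19992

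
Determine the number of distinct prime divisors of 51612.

51612 = 2^2 · 12903
12903 = 3 · 4301
4301 = 11 · 391
391 = 17 · 23
51612 = 2^2 · 3 · 11 · 17 · 23, which has 5 distinct prime factors.

5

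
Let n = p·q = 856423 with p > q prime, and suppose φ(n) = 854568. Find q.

859

φ(n) = (p−1)(q−1) = n − (p+q) + 1, so p + q = 856423 − 854568 + 1 = 1856.
p and q are the roots of t² − 1856t + 856423 = 0.
Discriminant: 1856² − 4·856423 = 3444736 − 3425692 = 19044; √19044 = 138.
q = (1856 − 138)/2 = 859, p = (1856 + 138)/2 = 997.
Check: 859 · 997 = 856423.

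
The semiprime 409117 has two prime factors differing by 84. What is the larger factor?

Since p = q + 84, we have 409117 = q(q + 84), so q² + 84q − 409117 = 0.
Discriminant: 84² + 4·409117 = 7056 + 1636468 = 1643524; √1643524 = 1282.
q = (−84 + 1282)/2 = 599, and p = q + 84 = 683.
Check: 599 · 683 = 409117.

683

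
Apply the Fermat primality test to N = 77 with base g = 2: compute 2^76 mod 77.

9

2^1 ≡ 2 (mod 77)
2^2 ≡ 2^2 = 4 ≡ 4 (mod 77)
2^4 ≡ 4^2 = 16 ≡ 16 (mod 77)
2^8 ≡ 16^2 = 256 ≡ 25 (mod 77)
2^16 ≡ 25^2 = 625 ≡ 9 (mod 77)
2^32 ≡ 9^2 = 81 ≡ 4 (mod 77)
2^64 ≡ 4^2 = 16 ≡ 16 (mod 77)
76 = 64 + 8 + 4 in binary powers of 2.
So 2^76 ≡ 16 · 25 · 16 ≡ 9 (mod 77).
Since 9 ≠ 1, base 2 is a Fermat witness: 77 is composite.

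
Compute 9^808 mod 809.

9^1 ≡ 9 (mod 809)
9^2 ≡ 9^2 = 81 ≡ 81 (mod 809)
9^4 ≡ 81^2 = 6561 ≡ 89 (mod 809)
9^8 ≡ 89^2 = 7921 ≡ 640 (mod 809)
9^16 ≡ 640^2 = 409600 ≡ 246 (mod 809)
9^32 ≡ 246^2 = 60516 ≡ 650 (mod 809)
9^64 ≡ 650^2 = 422500 ≡ 202 (mod 809)
9^128 ≡ 202^2 = 40804 ≡ 354 (mod 809)
9^256 ≡ 354^2 = 125316 ≡ 730 (mod 809)
9^512 ≡ 730^2 = 532900 ≡ 578 (mod 809)
808 = 512 + 256 + 32 + 8 in binary powers of 2.
So 9^808 ≡ 578 · 730 · 650 · 640 ≡ 1 (mod 809).
Since the result is 1, base 9 gives no evidence that 809 is composite.

1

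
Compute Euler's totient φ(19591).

Factor: 19591 = 11 · 13 · 137.
φ(19591) = (11−1) · (13−1) · (137−1) = 10 · 12 · 136 = 16320.

16320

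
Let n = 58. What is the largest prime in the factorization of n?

29

58 = 2 · 29
29 is prime.
So 58 = 2 · 29; the largest prime factor is 29.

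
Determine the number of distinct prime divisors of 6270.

6270 = 2 · 3135
3135 = 3 · 1045
1045 = 5 · 209
209 = 11 · 19
6270 = 2 · 3 · 5 · 11 · 19, which has 5 distinct prime factors.

5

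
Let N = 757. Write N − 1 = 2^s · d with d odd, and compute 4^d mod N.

757 − 1 = 756 = 2^2 · 189, so d = 189.
4^1 ≡ 4 (mod 757)
4^2 ≡ 4^2 = 16 ≡ 16 (mod 757)
4^4 ≡ 16^2 = 256 ≡ 256 (mod 757)
4^8 ≡ 256^2 = 65536 ≡ 434 (mod 757)
4^16 ≡ 434^2 = 188356 ≡ 620 (mod 757)
4^32 ≡ 620^2 = 384400 ≡ 601 (mod 757)
4^64 ≡ 601^2 = 361201 ≡ 112 (mod 757)
4^128 ≡ 112^2 = 12544 ≡ 432 (mod 757)
189 = 128 + 32 + 16 + 8 + 4 + 1 in binary powers of 2.
So 4^189 ≡ 432 · 601 · 620 · 434 · 256 · 4 ≡ 756 (mod 757).
Since 4^d ≡ 756 (mod 757), base 4 does not prove 757 composite.

756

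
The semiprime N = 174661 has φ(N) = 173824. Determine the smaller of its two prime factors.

φ(n) = (p−1)(q−1) = n − (p+q) + 1, so p + q = 174661 − 173824 + 1 = 838.
p and q are the roots of t² − 838t + 174661 = 0.
Discriminant: 838² − 4·174661 = 702244 − 698644 = 3600; √3600 = 60.
q = (838 − 60)/2 = 389, p = (838 + 60)/2 = 449.
Check: 389 · 449 = 174661.

389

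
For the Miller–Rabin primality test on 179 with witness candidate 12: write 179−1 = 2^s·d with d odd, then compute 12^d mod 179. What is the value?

1

179 − 1 = 178 = 2^1 · 89, so d = 89.
12^1 ≡ 12 (mod 179)
12^2 ≡ 12^2 = 144 ≡ 144 (mod 179)
12^4 ≡ 144^2 = 20736 ≡ 151 (mod 179)
12^8 ≡ 151^2 = 22801 ≡ 68 (mod 179)
12^16 ≡ 68^2 = 4624 ≡ 149 (mod 179)
12^32 ≡ 149^2 = 22201 ≡ 5 (mod 179)
12^64 ≡ 5^2 = 25 ≡ 25 (mod 179)
89 = 64 + 16 + 8 + 1 in binary powers of 2.
So 12^89 ≡ 25 · 149 · 68 · 12 ≡ 1 (mod 179).
Since 12^d ≡ 1 (mod 179), base 12 does not prove 179 composite.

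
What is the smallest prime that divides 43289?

73

43289 is odd.
Digit sum 26, not divisible by 3.
Ends in 9: not divisible by 5.
7: 43289 = 7·6184 + 1
11: 43289 = 11·3935 + 4
13: 43289 = 13·3329 + 12
17: 43289 = 17·2546 + 7
19: 43289 = 19·2278 + 7
23: 43289 = 23·1882 + 3
29: 43289 = 29·1492 + 21
31: 43289 = 31·1396 + 13
37: 43289 = 37·1169 + 36
41: 43289 = 41·1055 + 34
43: 43289 = 43·1006 + 31
47: 43289 = 47·921 + 2
53: 43289 = 53·816 + 41
59: 43289 = 59·733 + 42
61: 43289 = 61·709 + 40
67: 43289 = 67·646 + 7
71: 43289 = 71·609 + 50
73: 43289 = 73·593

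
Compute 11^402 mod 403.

233

11^1 ≡ 11 (mod 403)
11^2 ≡ 11^2 = 121 ≡ 121 (mod 403)
11^4 ≡ 121^2 = 14641 ≡ 133 (mod 403)
11^8 ≡ 133^2 = 17689 ≡ 360 (mod 403)
11^16 ≡ 360^2 = 129600 ≡ 237 (mod 403)
11^32 ≡ 237^2 = 56169 ≡ 152 (mod 403)
11^64 ≡ 152^2 = 23104 ≡ 133 (mod 403)
11^128 ≡ 133^2 = 17689 ≡ 360 (mod 403)
11^256 ≡ 360^2 = 129600 ≡ 237 (mod 403)
402 = 256 + 128 + 16 + 2 in binary powers of 2.
So 11^402 ≡ 237 · 360 · 237 · 121 ≡ 233 (mod 403).
Since 233 ≠ 1, base 11 is a Fermat witness: 403 is composite.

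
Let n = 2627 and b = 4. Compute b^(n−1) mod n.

4^1 ≡ 4 (mod 2627)
4^2 ≡ 4^2 = 16 ≡ 16 (mod 2627)
4^4 ≡ 16^2 = 256 ≡ 256 (mod 2627)
4^8 ≡ 256^2 = 65536 ≡ 2488 (mod 2627)
4^16 ≡ 2488^2 = 6190144 ≡ 932 (mod 2627)
4^32 ≡ 932^2 = 868624 ≡ 1714 (mod 2627)
4^64 ≡ 1714^2 = 2937796 ≡ 810 (mod 2627)
4^128 ≡ 810^2 = 656100 ≡ 1977 (mod 2627)
4^256 ≡ 1977^2 = 3908529 ≡ 2180 (mod 2627)
4^512 ≡ 2180^2 = 4752400 ≡ 157 (mod 2627)
4^1024 ≡ 157^2 = 24649 ≡ 1006 (mod 2627)
4^2048 ≡ 1006^2 = 1012036 ≡ 641 (mod 2627)
2626 = 2048 + 512 + 64 + 2 in binary powers of 2.
So 4^2626 ≡ 641 · 157 · 810 · 16 ≡ 2560 (mod 2627).
Since 2560 ≠ 1, base 4 is a Fermat witness: 2627 is composite.

2560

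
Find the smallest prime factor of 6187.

23

6187 is odd.
Digit sum 22, not divisible by 3.
Ends in 7: not divisible by 5.
7: 6187 = 7·883 + 6
11: 6187 = 11·562 + 5
13: 6187 = 13·475 + 12
17: 6187 = 17·363 + 16
19: 6187 = 19·325 + 12
23: 6187 = 23·269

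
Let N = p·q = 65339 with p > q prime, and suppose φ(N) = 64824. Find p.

293

φ(n) = (p−1)(q−1) = n − (p+q) + 1, so p + q = 65339 − 64824 + 1 = 516.
p and q are the roots of t² − 516t + 65339 = 0.
Discriminant: 516² − 4·65339 = 266256 − 261356 = 4900; √4900 = 70.
q = (516 − 70)/2 = 223, p = (516 + 70)/2 = 293.
Check: 223 · 293 = 65339.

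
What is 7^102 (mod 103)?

7^1 ≡ 7 (mod 103)
7^2 ≡ 7^2 = 49 ≡ 49 (mod 103)
7^4 ≡ 49^2 = 2401 ≡ 32 (mod 103)
7^8 ≡ 32^2 = 1024 ≡ 97 (mod 103)
7^16 ≡ 97^2 = 9409 ≡ 36 (mod 103)
7^32 ≡ 36^2 = 1296 ≡ 60 (mod 103)
7^64 ≡ 60^2 = 3600 ≡ 98 (mod 103)
102 = 64 + 32 + 4 + 2 in binary powers of 2.
So 7^102 ≡ 98 · 60 · 32 · 49 ≡ 1 (mod 103).
Since the result is 1, base 7 gives no evidence that 103 is composite.

1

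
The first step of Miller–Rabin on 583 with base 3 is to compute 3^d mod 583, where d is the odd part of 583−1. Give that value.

234

583 − 1 = 582 = 2^1 · 291, so d = 291.
3^1 ≡ 3 (mod 583)
3^2 ≡ 3^2 = 9 ≡ 9 (mod 583)
3^4 ≡ 9^2 = 81 ≡ 81 (mod 583)
3^8 ≡ 81^2 = 6561 ≡ 148 (mod 583)
3^16 ≡ 148^2 = 21904 ≡ 333 (mod 583)
3^32 ≡ 333^2 = 110889 ≡ 119 (mod 583)
3^64 ≡ 119^2 = 14161 ≡ 169 (mod 583)
3^128 ≡ 169^2 = 28561 ≡ 577 (mod 583)
3^256 ≡ 577^2 = 332929 ≡ 36 (mod 583)
291 = 256 + 32 + 2 + 1 in binary powers of 2.
So 3^291 ≡ 36 · 119 · 9 · 3 ≡ 234 (mod 583).
Squaring chain: 234; never reaches −1, so base 3 is a Miller–Rabin witness that 583 is composite.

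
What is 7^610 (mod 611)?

17

7^1 ≡ 7 (mod 611)
7^2 ≡ 7^2 = 49 ≡ 49 (mod 611)
7^4 ≡ 49^2 = 2401 ≡ 568 (mod 611)
7^8 ≡ 568^2 = 322624 ≡ 16 (mod 611)
7^16 ≡ 16^2 = 256 ≡ 256 (mod 611)
7^32 ≡ 256^2 = 65536 ≡ 159 (mod 611)
7^64 ≡ 159^2 = 25281 ≡ 230 (mod 611)
7^128 ≡ 230^2 = 52900 ≡ 354 (mod 611)
7^256 ≡ 354^2 = 125316 ≡ 61 (mod 611)
7^512 ≡ 61^2 = 3721 ≡ 55 (mod 611)
610 = 512 + 64 + 32 + 2 in binary powers of 2.
So 7^610 ≡ 55 · 230 · 159 · 49 ≡ 17 (mod 611).
Since 17 ≠ 1, base 7 is a Fermat witness: 611 is composite.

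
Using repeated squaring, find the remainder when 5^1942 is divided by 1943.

1354

5^1 ≡ 5 (mod 1943)
5^2 ≡ 5^2 = 25 ≡ 25 (mod 1943)
5^4 ≡ 25^2 = 625 ≡ 625 (mod 1943)
5^8 ≡ 625^2 = 390625 ≡ 82 (mod 1943)
5^16 ≡ 82^2 = 6724 ≡ 895 (mod 1943)
5^32 ≡ 895^2 = 801025 ≡ 509 (mod 1943)
5^64 ≡ 509^2 = 259081 ≡ 662 (mod 1943)
5^128 ≡ 662^2 = 438244 ≡ 1069 (mod 1943)
5^256 ≡ 1069^2 = 1142761 ≡ 277 (mod 1943)
5^512 ≡ 277^2 = 76729 ≡ 952 (mod 1943)
5^1024 ≡ 952^2 = 906304 ≡ 866 (mod 1943)
1942 = 1024 + 512 + 256 + 128 + 16 + 4 + 2 in binary powers of 2.
So 5^1942 ≡ 866 · 952 · 277 · 1069 · 895 · 625 · 25 ≡ 1354 (mod 1943).
Since 1354 ≠ 1, base 5 is a Fermat witness: 1943 is composite.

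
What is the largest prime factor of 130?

13

130 = 2 · 65
65 = 5 · 13
13 is prime.
So 130 = 2 · 5 · 13; the largest prime factor is 13.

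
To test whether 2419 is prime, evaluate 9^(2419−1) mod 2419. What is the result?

9^1 ≡ 9 (mod 2419)
9^2 ≡ 9^2 = 81 ≡ 81 (mod 2419)
9^4 ≡ 81^2 = 6561 ≡ 1723 (mod 2419)
9^8 ≡ 1723^2 = 2968729 ≡ 616 (mod 2419)
9^16 ≡ 616^2 = 379456 ≡ 2092 (mod 2419)
9^32 ≡ 2092^2 = 4376464 ≡ 493 (mod 2419)
9^64 ≡ 493^2 = 243049 ≡ 1149 (mod 2419)
9^128 ≡ 1149^2 = 1320201 ≡ 1846 (mod 2419)
9^256 ≡ 1846^2 = 3407716 ≡ 1764 (mod 2419)
9^512 ≡ 1764^2 = 3111696 ≡ 862 (mod 2419)
9^1024 ≡ 862^2 = 743044 ≡ 411 (mod 2419)
9^2048 ≡ 411^2 = 168921 ≡ 2010 (mod 2419)
2418 = 2048 + 256 + 64 + 32 + 16 + 2 in binary powers of 2.
So 9^2418 ≡ 2010 · 1764 · 1149 · 493 · 2092 · 81 ≡ 1844 (mod 2419).
Since 1844 ≠ 1, base 9 is a Fermat witness: 2419 is composite.

1844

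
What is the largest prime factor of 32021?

71

32021 = 11 · 2911
2911 = 41 · 71
71 is prime.
So 32021 = 11 · 41 · 71; the largest prime factor is 71.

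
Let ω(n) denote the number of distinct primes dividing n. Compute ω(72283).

72283 = 41^2 · 43
72283 = 41^2 · 43, which has 2 distinct prime factors.

2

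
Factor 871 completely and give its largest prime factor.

67

871 = 13 · 67
67 is prime.
So 871 = 13 · 67; the largest prime factor is 67.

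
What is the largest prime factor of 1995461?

1995461 = 13 · 153497
153497 = 29 · 5293
5293 = 67 · 79
79 is prime.
So 1995461 = 13 · 29 · 67 · 79; the largest prime factor is 79.

79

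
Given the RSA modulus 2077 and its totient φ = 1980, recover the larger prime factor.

67

φ(n) = (p−1)(q−1) = n − (p+q) + 1, so p + q = 2077 − 1980 + 1 = 98.
p and q are the roots of t² − 98t + 2077 = 0.
Discriminant: 98² − 4·2077 = 9604 − 8308 = 1296; √1296 = 36.
q = (98 − 36)/2 = 31, p = (98 + 36)/2 = 67.
Check: 31 · 67 = 2077.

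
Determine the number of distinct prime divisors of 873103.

873103 = 7 · 124729
124729 = 11 · 11339
11339 = 17 · 667
667 = 23 · 29
873103 = 7 · 11 · 17 · 23 · 29, which has 5 distinct prime factors.

5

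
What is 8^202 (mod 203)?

71

8^1 ≡ 8 (mod 203)
8^2 ≡ 8^2 = 64 ≡ 64 (mod 203)
8^4 ≡ 64^2 = 4096 ≡ 36 (mod 203)
8^8 ≡ 36^2 = 1296 ≡ 78 (mod 203)
8^16 ≡ 78^2 = 6084 ≡ 197 (mod 203)
8^32 ≡ 197^2 = 38809 ≡ 36 (mod 203)
8^64 ≡ 36^2 = 1296 ≡ 78 (mod 203)
8^128 ≡ 78^2 = 6084 ≡ 197 (mod 203)
202 = 128 + 64 + 8 + 2 in binary powers of 2.
So 8^202 ≡ 197 · 78 · 78 · 64 ≡ 71 (mod 203).
Since 71 ≠ 1, base 8 is a Fermat witness: 203 is composite.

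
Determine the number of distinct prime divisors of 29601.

29601 = 3^2 · 3289
3289 = 11 · 299
299 = 13 · 23
29601 = 3^2 · 11 · 13 · 23, which has 4 distinct prime factors.

4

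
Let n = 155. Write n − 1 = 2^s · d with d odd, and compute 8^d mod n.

33

155 − 1 = 154 = 2^1 · 77, so d = 77.
8^1 ≡ 8 (mod 155)
8^2 ≡ 8^2 = 64 ≡ 64 (mod 155)
8^4 ≡ 64^2 = 4096 ≡ 66 (mod 155)
8^8 ≡ 66^2 = 4356 ≡ 16 (mod 155)
8^16 ≡ 16^2 = 256 ≡ 101 (mod 155)
8^32 ≡ 101^2 = 10201 ≡ 126 (mod 155)
8^64 ≡ 126^2 = 15876 ≡ 66 (mod 155)
77 = 64 + 8 + 4 + 1 in binary powers of 2.
So 8^77 ≡ 66 · 16 · 66 · 8 ≡ 33 (mod 155).
Squaring chain: 33; never reaches −1, so base 8 is a Miller–Rabin witness that 155 is composite.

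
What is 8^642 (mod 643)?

8^1 ≡ 8 (mod 643)
8^2 ≡ 8^2 = 64 ≡ 64 (mod 643)
8^4 ≡ 64^2 = 4096 ≡ 238 (mod 643)
8^8 ≡ 238^2 = 56644 ≡ 60 (mod 643)
8^16 ≡ 60^2 = 3600 ≡ 385 (mod 643)
8^32 ≡ 385^2 = 148225 ≡ 335 (mod 643)
8^64 ≡ 335^2 = 112225 ≡ 343 (mod 643)
8^128 ≡ 343^2 = 117649 ≡ 623 (mod 643)
8^256 ≡ 623^2 = 388129 ≡ 400 (mod 643)
8^512 ≡ 400^2 = 160000 ≡ 536 (mod 643)
642 = 512 + 128 + 2 in binary powers of 2.
So 8^642 ≡ 536 · 623 · 64 ≡ 1 (mod 643).
Since the result is 1, base 8 gives no evidence that 643 is composite.

1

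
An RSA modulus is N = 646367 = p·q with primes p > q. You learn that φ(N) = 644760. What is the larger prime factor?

φ(n) = (p−1)(q−1) = n − (p+q) + 1, so p + q = 646367 − 644760 + 1 = 1608.
p and q are the roots of t² − 1608t + 646367 = 0.
Discriminant: 1608² − 4·646367 = 2585664 − 2585468 = 196; √196 = 14.
q = (1608 − 14)/2 = 797, p = (1608 + 14)/2 = 811.
Check: 797 · 811 = 646367.

811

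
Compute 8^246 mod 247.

77

8^1 ≡ 8 (mod 247)
8^2 ≡ 8^2 = 64 ≡ 64 (mod 247)
8^4 ≡ 64^2 = 4096 ≡ 144 (mod 247)
8^8 ≡ 144^2 = 20736 ≡ 235 (mod 247)
8^16 ≡ 235^2 = 55225 ≡ 144 (mod 247)
8^32 ≡ 144^2 = 20736 ≡ 235 (mod 247)
8^64 ≡ 235^2 = 55225 ≡ 144 (mod 247)
8^128 ≡ 144^2 = 20736 ≡ 235 (mod 247)
246 = 128 + 64 + 32 + 16 + 4 + 2 in binary powers of 2.
So 8^246 ≡ 235 · 144 · 235 · 144 · 144 · 64 ≡ 77 (mod 247).
Since 77 ≠ 1, base 8 is a Fermat witness: 247 is composite.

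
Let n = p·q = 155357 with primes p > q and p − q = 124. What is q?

Since p = q + 124, we have 155357 = q(q + 124), so q² + 124q − 155357 = 0.
Discriminant: 124² + 4·155357 = 15376 + 621428 = 636804; √636804 = 798.
q = (−124 + 798)/2 = 337, and p = q + 124 = 461.
Check: 337 · 461 = 155357.

337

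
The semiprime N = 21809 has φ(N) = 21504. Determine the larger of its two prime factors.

φ(n) = (p−1)(q−1) = n − (p+q) + 1, so p + q = 21809 − 21504 + 1 = 306.
p and q are the roots of t² − 306t + 21809 = 0.
Discriminant: 306² − 4·21809 = 93636 − 87236 = 6400; √6400 = 80.
q = (306 − 80)/2 = 113, p = (306 + 80)/2 = 193.
Check: 113 · 193 = 21809.

193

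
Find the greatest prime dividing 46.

23

46 = 2 · 23
23 is prime.
So 46 = 2 · 23; the largest prime factor is 23.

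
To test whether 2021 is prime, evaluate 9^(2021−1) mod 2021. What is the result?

1358

9^1 ≡ 9 (mod 2021)
9^2 ≡ 9^2 = 81 ≡ 81 (mod 2021)
9^4 ≡ 81^2 = 6561 ≡ 498 (mod 2021)
9^8 ≡ 498^2 = 248004 ≡ 1442 (mod 2021)
9^16 ≡ 1442^2 = 2079364 ≡ 1776 (mod 2021)
9^32 ≡ 1776^2 = 3154176 ≡ 1416 (mod 2021)
9^64 ≡ 1416^2 = 2005056 ≡ 224 (mod 2021)
9^128 ≡ 224^2 = 50176 ≡ 1672 (mod 2021)
9^256 ≡ 1672^2 = 2795584 ≡ 541 (mod 2021)
9^512 ≡ 541^2 = 292681 ≡ 1657 (mod 2021)
9^1024 ≡ 1657^2 = 2745649 ≡ 1131 (mod 2021)
2020 = 1024 + 512 + 256 + 128 + 64 + 32 + 4 in binary powers of 2.
So 9^2020 ≡ 1131 · 1657 · 541 · 1672 · 224 · 1416 · 498 ≡ 1358 (mod 2021).
Since 1358 ≠ 1, base 9 is a Fermat witness: 2021 is composite.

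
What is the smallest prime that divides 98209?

98209 is odd.
Digit sum 28, not divisible by 3.
Ends in 9: not divisible by 5.
7: 98209 = 7·14029 + 6
11: 98209 = 11·8928 + 1
13: 98209 = 13·7554 + 7
17: 98209 = 17·5777

17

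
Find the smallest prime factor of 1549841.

1549841 is odd.
Digit sum 32, not divisible by 3.
Ends in 1: not divisible by 5.
7: 1549841 = 7·221405 + 6
11: 1549841 = 11·140894 + 7
13: 1549841 = 13·119218 + 7
17: 1549841 = 17·91167 + 2
19: 1549841 = 19·81570 + 11
23: 1549841 = 23·67384 + 9
29: 1549841 = 29·53442 + 23
31: 1549841 = 31·49994 + 27
37: 1549841 = 37·41887 + 22
41: 1549841 = 41·37801

41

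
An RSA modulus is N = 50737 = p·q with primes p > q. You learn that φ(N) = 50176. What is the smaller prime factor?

φ(n) = (p−1)(q−1) = n − (p+q) + 1, so p + q = 50737 − 50176 + 1 = 562.
p and q are the roots of t² − 562t + 50737 = 0.
Discriminant: 562² − 4·50737 = 315844 − 202948 = 112896; √112896 = 336.
q = (562 − 336)/2 = 113, p = (562 + 336)/2 = 449.
Check: 113 · 449 = 50737.

113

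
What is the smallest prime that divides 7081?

7081 is odd.
Digit sum 16, not divisible by 3.
Ends in 1: not divisible by 5.
7: 7081 = 7·1011 + 4
11: 7081 = 11·643 + 8
13: 7081 = 13·544 + 9
17: 7081 = 17·416 + 9
19: 7081 = 19·372 + 13
23: 7081 = 23·307 + 20
29: 7081 = 29·244 + 5
31: 7081 = 31·228 + 13
37: 7081 = 37·191 + 14
41: 7081 = 41·172 + 29
43: 7081 = 43·164 + 29
47: 7081 = 47·150 + 31
53: 7081 = 53·133 + 32
59: 7081 = 59·120 + 1
61: 7081 = 61·116 + 5
67: 7081 = 67·105 + 46
71: 7081 = 71·99 + 52
73: 7081 = 73·97

73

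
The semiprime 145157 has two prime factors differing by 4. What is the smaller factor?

Since p = q + 4, we have 145157 = q(q + 4), so q² + 4q − 145157 = 0.
Discriminant: 4² + 4·145157 = 16 + 580628 = 580644; √580644 = 762.
q = (−4 + 762)/2 = 379, and p = q + 4 = 383.
Check: 379 · 383 = 145157.

379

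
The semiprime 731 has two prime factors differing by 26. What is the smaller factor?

17

Since p = q + 26, we have 731 = q(q + 26), so q² + 26q − 731 = 0.
Discriminant: 26² + 4·731 = 676 + 2924 = 3600; √3600 = 60.
q = (−26 + 60)/2 = 17, and p = q + 26 = 43.
Check: 17 · 43 = 731.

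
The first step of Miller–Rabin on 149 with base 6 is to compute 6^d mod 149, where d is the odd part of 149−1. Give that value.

149 − 1 = 148 = 2^2 · 37, so d = 37.
6^1 ≡ 6 (mod 149)
6^2 ≡ 6^2 = 36 ≡ 36 (mod 149)
6^4 ≡ 36^2 = 1296 ≡ 104 (mod 149)
6^8 ≡ 104^2 = 10816 ≡ 88 (mod 149)
6^16 ≡ 88^2 = 7744 ≡ 145 (mod 149)
6^32 ≡ 145^2 = 21025 ≡ 16 (mod 149)
37 = 32 + 4 + 1 in binary powers of 2.
So 6^37 ≡ 16 · 104 · 6 ≡ 1 (mod 149).
Since 6^d ≡ 1 (mod 149), base 6 does not prove 149 composite.

1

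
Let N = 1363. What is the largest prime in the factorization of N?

1363 = 29 · 47
47 is prime.
So 1363 = 29 · 47; the largest prime factor is 47.

47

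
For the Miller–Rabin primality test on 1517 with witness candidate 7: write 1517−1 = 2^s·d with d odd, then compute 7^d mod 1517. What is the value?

1265

1517 − 1 = 1516 = 2^2 · 379, so d = 379.
7^1 ≡ 7 (mod 1517)
7^2 ≡ 7^2 = 49 ≡ 49 (mod 1517)
7^4 ≡ 49^2 = 2401 ≡ 884 (mod 1517)
7^8 ≡ 884^2 = 781456 ≡ 201 (mod 1517)
7^16 ≡ 201^2 = 40401 ≡ 959 (mod 1517)
7^32 ≡ 959^2 = 919681 ≡ 379 (mod 1517)
7^64 ≡ 379^2 = 143641 ≡ 1043 (mod 1517)
7^128 ≡ 1043^2 = 1087849 ≡ 160 (mod 1517)
7^256 ≡ 160^2 = 25600 ≡ 1328 (mod 1517)
379 = 256 + 64 + 32 + 16 + 8 + 2 + 1 in binary powers of 2.
So 7^379 ≡ 1328 · 1043 · 379 · 959 · 201 · 49 · 7 ≡ 1265 (mod 1517).
Squaring chain: 1265 → 1307; never reaches −1, so base 7 is a Miller–Rabin witness that 1517 is composite.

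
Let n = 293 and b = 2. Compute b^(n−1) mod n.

1

2^1 ≡ 2 (mod 293)
2^2 ≡ 2^2 = 4 ≡ 4 (mod 293)
2^4 ≡ 4^2 = 16 ≡ 16 (mod 293)
2^8 ≡ 16^2 = 256 ≡ 256 (mod 293)
2^16 ≡ 256^2 = 65536 ≡ 197 (mod 293)
2^32 ≡ 197^2 = 38809 ≡ 133 (mod 293)
2^64 ≡ 133^2 = 17689 ≡ 109 (mod 293)
2^128 ≡ 109^2 = 11881 ≡ 161 (mod 293)
2^256 ≡ 161^2 = 25921 ≡ 137 (mod 293)
292 = 256 + 32 + 4 in binary powers of 2.
So 2^292 ≡ 137 · 133 · 16 ≡ 1 (mod 293).
Since the result is 1, base 2 gives no evidence that 293 is composite.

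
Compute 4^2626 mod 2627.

2560

4^1 ≡ 4 (mod 2627)
4^2 ≡ 4^2 = 16 ≡ 16 (mod 2627)
4^4 ≡ 16^2 = 256 ≡ 256 (mod 2627)
4^8 ≡ 256^2 = 65536 ≡ 2488 (mod 2627)
4^16 ≡ 2488^2 = 6190144 ≡ 932 (mod 2627)
4^32 ≡ 932^2 = 868624 ≡ 1714 (mod 2627)
4^64 ≡ 1714^2 = 2937796 ≡ 810 (mod 2627)
4^128 ≡ 810^2 = 656100 ≡ 1977 (mod 2627)
4^256 ≡ 1977^2 = 3908529 ≡ 2180 (mod 2627)
4^512 ≡ 2180^2 = 4752400 ≡ 157 (mod 2627)
4^1024 ≡ 157^2 = 24649 ≡ 1006 (mod 2627)
4^2048 ≡ 1006^2 = 1012036 ≡ 641 (mod 2627)
2626 = 2048 + 512 + 64 + 2 in binary powers of 2.
So 4^2626 ≡ 641 · 157 · 810 · 16 ≡ 2560 (mod 2627).
Since 2560 ≠ 1, base 4 is a Fermat witness: 2627 is composite.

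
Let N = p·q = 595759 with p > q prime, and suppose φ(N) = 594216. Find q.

φ(n) = (p−1)(q−1) = n − (p+q) + 1, so p + q = 595759 − 594216 + 1 = 1544.
p and q are the roots of t² − 1544t + 595759 = 0.
Discriminant: 1544² − 4·595759 = 2383936 − 2383036 = 900; √900 = 30.
q = (1544 − 30)/2 = 757, p = (1544 + 30)/2 = 787.
Check: 757 · 787 = 595759.

757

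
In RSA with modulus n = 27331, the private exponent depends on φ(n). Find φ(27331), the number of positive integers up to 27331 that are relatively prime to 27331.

27000

Factor: 27331 = 151 · 181.
φ(27331) = (151−1) · (181−1) = 150 · 180 = 27000.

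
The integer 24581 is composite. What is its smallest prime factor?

47

24581 is odd.
Digit sum 20, not divisible by 3.
Ends in 1: not divisible by 5.
7: 24581 = 7·3511 + 4
11: 24581 = 11·2234 + 7
13: 24581 = 13·1890 + 11
17: 24581 = 17·1445 + 16
19: 24581 = 19·1293 + 14
23: 24581 = 23·1068 + 17
29: 24581 = 29·847 + 18
31: 24581 = 31·792 + 29
37: 24581 = 37·664 + 13
41: 24581 = 41·599 + 22
43: 24581 = 43·571 + 28
47: 24581 = 47·523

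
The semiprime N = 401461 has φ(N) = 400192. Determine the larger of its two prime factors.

677

φ(n) = (p−1)(q−1) = n − (p+q) + 1, so p + q = 401461 − 400192 + 1 = 1270.
p and q are the roots of t² − 1270t + 401461 = 0.
Discriminant: 1270² − 4·401461 = 1612900 − 1605844 = 7056; √7056 = 84.
q = (1270 − 84)/2 = 593, p = (1270 + 84)/2 = 677.
Check: 593 · 677 = 401461.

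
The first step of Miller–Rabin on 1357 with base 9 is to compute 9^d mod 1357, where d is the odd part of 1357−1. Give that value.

1357 − 1 = 1356 = 2^2 · 339, so d = 339.
9^1 ≡ 9 (mod 1357)
9^2 ≡ 9^2 = 81 ≡ 81 (mod 1357)
9^4 ≡ 81^2 = 6561 ≡ 1133 (mod 1357)
9^8 ≡ 1133^2 = 1283689 ≡ 1324 (mod 1357)
9^16 ≡ 1324^2 = 1752976 ≡ 1089 (mod 1357)
9^32 ≡ 1089^2 = 1185921 ≡ 1260 (mod 1357)
9^64 ≡ 1260^2 = 1587600 ≡ 1267 (mod 1357)
9^128 ≡ 1267^2 = 1605289 ≡ 1315 (mod 1357)
9^256 ≡ 1315^2 = 1729225 ≡ 407 (mod 1357)
339 = 256 + 64 + 16 + 2 + 1 in binary powers of 2.
So 9^339 ≡ 407 · 1267 · 1089 · 81 · 9 ≡ 324 (mod 1357).
Squaring chain: 324 → 487; never reaches −1, so base 9 is a Miller–Rabin witness that 1357 is composite.

324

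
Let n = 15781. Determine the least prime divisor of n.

15781 is odd.
Digit sum 22, not divisible by 3.
Ends in 1: not divisible by 5.
7: 15781 = 7·2254 + 3
11: 15781 = 11·1434 + 7
13: 15781 = 13·1213 + 12
17: 15781 = 17·928 + 5
19: 15781 = 19·830 + 11
23: 15781 = 23·686 + 3
29: 15781 = 29·544 + 5
31: 15781 = 31·509 + 2
37: 15781 = 37·426 + 19
41: 15781 = 41·384 + 37
43: 15781 = 43·367

43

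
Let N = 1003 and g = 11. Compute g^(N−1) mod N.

661

11^1 ≡ 11 (mod 1003)
11^2 ≡ 11^2 = 121 ≡ 121 (mod 1003)
11^4 ≡ 121^2 = 14641 ≡ 599 (mod 1003)
11^8 ≡ 599^2 = 358801 ≡ 730 (mod 1003)
11^16 ≡ 730^2 = 532900 ≡ 307 (mod 1003)
11^32 ≡ 307^2 = 94249 ≡ 970 (mod 1003)
11^64 ≡ 970^2 = 940900 ≡ 86 (mod 1003)
11^128 ≡ 86^2 = 7396 ≡ 375 (mod 1003)
11^256 ≡ 375^2 = 140625 ≡ 205 (mod 1003)
11^512 ≡ 205^2 = 42025 ≡ 902 (mod 1003)
1002 = 512 + 256 + 128 + 64 + 32 + 8 + 2 in binary powers of 2.
So 11^1002 ≡ 902 · 205 · 375 · 86 · 970 · 730 · 121 ≡ 661 (mod 1003).
Since 661 ≠ 1, base 11 is a Fermat witness: 1003 is composite.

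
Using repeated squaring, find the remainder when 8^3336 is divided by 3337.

8^1 ≡ 8 (mod 3337)
8^2 ≡ 8^2 = 64 ≡ 64 (mod 3337)
8^4 ≡ 64^2 = 4096 ≡ 759 (mod 3337)
8^8 ≡ 759^2 = 576081 ≡ 2117 (mod 3337)
8^16 ≡ 2117^2 = 4481689 ≡ 98 (mod 3337)
8^32 ≡ 98^2 = 9604 ≡ 2930 (mod 3337)
8^64 ≡ 2930^2 = 8584900 ≡ 2136 (mod 3337)
8^128 ≡ 2136^2 = 4562496 ≡ 817 (mod 3337)
8^256 ≡ 817^2 = 667489 ≡ 89 (mod 3337)
8^512 ≡ 89^2 = 7921 ≡ 1247 (mod 3337)
8^1024 ≡ 1247^2 = 1555009 ≡ 3304 (mod 3337)
8^2048 ≡ 3304^2 = 10916416 ≡ 1089 (mod 3337)
3336 = 2048 + 1024 + 256 + 8 in binary powers of 2.
So 8^3336 ≡ 1089 · 3304 · 89 · 2117 ≡ 1935 (mod 3337).
Since 1935 ≠ 1, base 8 is a Fermat witness: 3337 is composite.

1935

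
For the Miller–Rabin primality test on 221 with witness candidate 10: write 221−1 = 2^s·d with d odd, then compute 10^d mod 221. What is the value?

192

221 − 1 = 220 = 2^2 · 55, so d = 55.
10^1 ≡ 10 (mod 221)
10^2 ≡ 10^2 = 100 ≡ 100 (mod 221)
10^4 ≡ 100^2 = 10000 ≡ 55 (mod 221)
10^8 ≡ 55^2 = 3025 ≡ 152 (mod 221)
10^16 ≡ 152^2 = 23104 ≡ 120 (mod 221)
10^32 ≡ 120^2 = 14400 ≡ 35 (mod 221)
55 = 32 + 16 + 4 + 2 + 1 in binary powers of 2.
So 10^55 ≡ 35 · 120 · 55 · 100 · 10 ≡ 192 (mod 221).
Squaring chain: 192 → 178; never reaches −1, so base 10 is a Miller–Rabin witness that 221 is composite.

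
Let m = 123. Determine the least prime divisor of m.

3

123 is odd.
Digit sum 6, divisible by 3.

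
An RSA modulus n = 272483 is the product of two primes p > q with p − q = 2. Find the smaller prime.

Since p = q + 2, we have 272483 = q(q + 2), so q² + 2q − 272483 = 0.
Discriminant: 2² + 4·272483 = 4 + 1089932 = 1089936; √1089936 = 1044.
q = (−2 + 1044)/2 = 521, and p = q + 2 = 523.
Check: 521 · 523 = 272483.

521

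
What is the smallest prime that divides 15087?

15087 is odd.
Digit sum 21, divisible by 3.

3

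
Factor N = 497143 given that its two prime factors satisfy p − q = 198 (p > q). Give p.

Since p = q + 198, we have 497143 = q(q + 198), so q² + 198q − 497143 = 0.
Discriminant: 198² + 4·497143 = 39204 + 1988572 = 2027776; √2027776 = 1424.
q = (−198 + 1424)/2 = 613, and p = q + 198 = 811.
Check: 613 · 811 = 497143.

811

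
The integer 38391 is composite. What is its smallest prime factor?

38391 is odd.
Digit sum 24, divisible by 3.

3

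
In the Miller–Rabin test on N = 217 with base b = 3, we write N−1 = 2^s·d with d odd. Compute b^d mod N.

217 − 1 = 216 = 2^3 · 27, so d = 27.
3^1 ≡ 3 (mod 217)
3^2 ≡ 3^2 = 9 ≡ 9 (mod 217)
3^4 ≡ 9^2 = 81 ≡ 81 (mod 217)
3^8 ≡ 81^2 = 6561 ≡ 51 (mod 217)
3^16 ≡ 51^2 = 2601 ≡ 214 (mod 217)
27 = 16 + 8 + 2 + 1 in binary powers of 2.
So 3^27 ≡ 214 · 51 · 9 · 3 ≡ 209 (mod 217).
Squaring chain: 209 → 64 → 190; never reaches −1, so base 3 is a Miller–Rabin witness that 217 is composite.

209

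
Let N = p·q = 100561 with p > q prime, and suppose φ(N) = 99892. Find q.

φ(n) = (p−1)(q−1) = n − (p+q) + 1, so p + q = 100561 − 99892 + 1 = 670.
p and q are the roots of t² − 670t + 100561 = 0.
Discriminant: 670² − 4·100561 = 448900 − 402244 = 46656; √46656 = 216.
q = (670 − 216)/2 = 227, p = (670 + 216)/2 = 443.
Check: 227 · 443 = 100561.

227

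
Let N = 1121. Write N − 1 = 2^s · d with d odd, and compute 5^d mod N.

403

1121 − 1 = 1120 = 2^5 · 35, so d = 35.
5^1 ≡ 5 (mod 1121)
5^2 ≡ 5^2 = 25 ≡ 25 (mod 1121)
5^4 ≡ 25^2 = 625 ≡ 625 (mod 1121)
5^8 ≡ 625^2 = 390625 ≡ 517 (mod 1121)
5^16 ≡ 517^2 = 267289 ≡ 491 (mod 1121)
5^32 ≡ 491^2 = 241081 ≡ 66 (mod 1121)
35 = 32 + 2 + 1 in binary powers of 2.
So 5^35 ≡ 66 · 25 · 5 ≡ 403 (mod 1121).
Squaring chain: 403 → 985 → 560 → 841 → 1051; never reaches −1, so base 5 is a Miller–Rabin witness that 1121 is composite.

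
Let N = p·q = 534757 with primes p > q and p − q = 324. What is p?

911

Since p = q + 324, we have 534757 = q(q + 324), so q² + 324q − 534757 = 0.
Discriminant: 324² + 4·534757 = 104976 + 2139028 = 2244004; √2244004 = 1498.
q = (−324 + 1498)/2 = 587, and p = q + 324 = 911.
Check: 587 · 911 = 534757.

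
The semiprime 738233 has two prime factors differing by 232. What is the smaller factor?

751

Since p = q + 232, we have 738233 = q(q + 232), so q² + 232q − 738233 = 0.
Discriminant: 232² + 4·738233 = 53824 + 2952932 = 3006756; √3006756 = 1734.
q = (−232 + 1734)/2 = 751, and p = q + 232 = 983.
Check: 751 · 983 = 738233.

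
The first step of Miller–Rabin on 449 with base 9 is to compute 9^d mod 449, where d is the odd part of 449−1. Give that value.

221

449 − 1 = 448 = 2^6 · 7, so d = 7.
9^1 ≡ 9 (mod 449)
9^2 ≡ 9^2 = 81 ≡ 81 (mod 449)
9^4 ≡ 81^2 = 6561 ≡ 275 (mod 449)
7 = 4 + 2 + 1 in binary powers of 2.
So 9^7 ≡ 275 · 81 · 9 ≡ 221 (mod 449).
Squaring chain: 221 → 349 → 122 → 67 → 448 → 1; reaches −1, so base 9 does not prove 449 composite.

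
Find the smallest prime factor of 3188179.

3188179 is odd.
Digit sum 37, not divisible by 3.
Ends in 9: not divisible by 5.
7: 3188179 = 7·455454 + 1
11: 3188179 = 11·289834 + 5
13: 3188179 = 13·245244 + 7
17: 3188179 = 17·187539 + 16
19: 3188179 = 19·167798 + 17
23: 3188179 = 23·138616 + 11
29: 3188179 = 29·109937 + 6
31: 3188179 = 31·102844 + 15
37: 3188179 = 37·86167

37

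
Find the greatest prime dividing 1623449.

89

1623449 = 17 · 95497
95497 = 29 · 3293
3293 = 37 · 89
89 is prime.
So 1623449 = 17 · 29 · 37 · 89; the largest prime factor is 89.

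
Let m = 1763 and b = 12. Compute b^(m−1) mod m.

12^1 ≡ 12 (mod 1763)
12^2 ≡ 12^2 = 144 ≡ 144 (mod 1763)
12^4 ≡ 144^2 = 20736 ≡ 1343 (mod 1763)
12^8 ≡ 1343^2 = 1803649 ≡ 100 (mod 1763)
12^16 ≡ 100^2 = 10000 ≡ 1185 (mod 1763)
12^32 ≡ 1185^2 = 1404225 ≡ 877 (mod 1763)
12^64 ≡ 877^2 = 769129 ≡ 461 (mod 1763)
12^128 ≡ 461^2 = 212521 ≡ 961 (mod 1763)
12^256 ≡ 961^2 = 923521 ≡ 1472 (mod 1763)
12^512 ≡ 1472^2 = 2166784 ≡ 57 (mod 1763)
12^1024 ≡ 57^2 = 3249 ≡ 1486 (mod 1763)
1762 = 1024 + 512 + 128 + 64 + 32 + 2 in binary powers of 2.
So 12^1762 ≡ 1486 · 57 · 961 · 461 · 877 · 144 ≡ 1743 (mod 1763).
Since 1743 ≠ 1, base 12 is a Fermat witness: 1763 is composite.

1743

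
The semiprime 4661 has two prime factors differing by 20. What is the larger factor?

79

Since p = q + 20, we have 4661 = q(q + 20), so q² + 20q − 4661 = 0.
Discriminant: 20² + 4·4661 = 400 + 18644 = 19044; √19044 = 138.
q = (−20 + 138)/2 = 59, and p = q + 20 = 79.
Check: 59 · 79 = 4661.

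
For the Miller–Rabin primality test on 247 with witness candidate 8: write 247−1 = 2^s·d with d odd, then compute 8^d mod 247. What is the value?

247 − 1 = 246 = 2^1 · 123, so d = 123.
8^1 ≡ 8 (mod 247)
8^2 ≡ 8^2 = 64 ≡ 64 (mod 247)
8^4 ≡ 64^2 = 4096 ≡ 144 (mod 247)
8^8 ≡ 144^2 = 20736 ≡ 235 (mod 247)
8^16 ≡ 235^2 = 55225 ≡ 144 (mod 247)
8^32 ≡ 144^2 = 20736 ≡ 235 (mod 247)
8^64 ≡ 235^2 = 55225 ≡ 144 (mod 247)
123 = 64 + 32 + 16 + 8 + 2 + 1 in binary powers of 2.
So 8^123 ≡ 144 · 235 · 144 · 235 · 64 · 8 ≡ 18 (mod 247).
Squaring chain: 18; never reaches −1, so base 8 is a Miller–Rabin witness that 247 is composite.

18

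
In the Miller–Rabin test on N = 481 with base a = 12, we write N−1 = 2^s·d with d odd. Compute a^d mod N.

454

481 − 1 = 480 = 2^5 · 15, so d = 15.
12^1 ≡ 12 (mod 481)
12^2 ≡ 12^2 = 144 ≡ 144 (mod 481)
12^4 ≡ 144^2 = 20736 ≡ 53 (mod 481)
12^8 ≡ 53^2 = 2809 ≡ 404 (mod 481)
15 = 8 + 4 + 2 + 1 in binary powers of 2.
So 12^15 ≡ 404 · 53 · 144 · 12 ≡ 454 (mod 481).
Squaring chain: 454 → 248 → 417 → 248 → 417; never reaches −1, so base 12 is a Miller–Rabin witness that 481 is composite.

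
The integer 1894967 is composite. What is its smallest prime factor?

43

1894967 is odd.
Digit sum 44, not divisible by 3.
Ends in 7: not divisible by 5.
7: 1894967 = 7·270709 + 4
11: 1894967 = 11·172269 + 8
13: 1894967 = 13·145766 + 9
17: 1894967 = 17·111468 + 11
19: 1894967 = 19·99735 + 2
23: 1894967 = 23·82389 + 20
29: 1894967 = 29·65343 + 20
31: 1894967 = 31·61127 + 30
37: 1894967 = 37·51215 + 12
41: 1894967 = 41·46218 + 29
43: 1894967 = 43·44069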